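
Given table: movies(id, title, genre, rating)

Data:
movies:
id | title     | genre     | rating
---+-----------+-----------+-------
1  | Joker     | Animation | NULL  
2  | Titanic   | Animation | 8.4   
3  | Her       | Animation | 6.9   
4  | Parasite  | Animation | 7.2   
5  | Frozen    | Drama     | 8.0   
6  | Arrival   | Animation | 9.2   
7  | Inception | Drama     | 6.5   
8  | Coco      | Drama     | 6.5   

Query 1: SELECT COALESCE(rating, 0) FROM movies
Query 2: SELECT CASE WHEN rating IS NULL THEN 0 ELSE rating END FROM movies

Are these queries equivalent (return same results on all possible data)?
Yes, equivalent

Both queries return: [(0,), (6.5,), (6.5,), (6.9,), (7.2,), (8.0,), (8.4,), (9.2,)]

Reason: COALESCE vs CASE for NULL handling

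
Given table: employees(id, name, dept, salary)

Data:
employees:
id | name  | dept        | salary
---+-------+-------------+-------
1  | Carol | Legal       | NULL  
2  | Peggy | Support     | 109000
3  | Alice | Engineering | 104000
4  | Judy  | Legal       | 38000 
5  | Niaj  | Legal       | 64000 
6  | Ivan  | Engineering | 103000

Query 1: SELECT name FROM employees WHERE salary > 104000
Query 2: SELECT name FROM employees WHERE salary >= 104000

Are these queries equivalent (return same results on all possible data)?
No, not equivalent

Query 1 returns: [('Peggy',)]
Query 2 returns: [('Peggy',), ('Alice',)]

Reason: > vs >= gives different results when salary = 104000 exists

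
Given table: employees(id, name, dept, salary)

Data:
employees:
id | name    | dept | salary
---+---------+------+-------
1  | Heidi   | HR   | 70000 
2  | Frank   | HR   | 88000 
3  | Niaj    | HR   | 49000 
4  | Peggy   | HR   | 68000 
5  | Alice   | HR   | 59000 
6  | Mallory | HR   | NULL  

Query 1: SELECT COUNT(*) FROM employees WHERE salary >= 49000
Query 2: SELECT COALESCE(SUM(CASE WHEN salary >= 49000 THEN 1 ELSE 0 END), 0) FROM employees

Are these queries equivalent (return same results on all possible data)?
Yes, equivalent

Both queries return: [(5,)]

Reason: COUNT with WHERE vs conditional SUM (COALESCE handles empty-table NULL)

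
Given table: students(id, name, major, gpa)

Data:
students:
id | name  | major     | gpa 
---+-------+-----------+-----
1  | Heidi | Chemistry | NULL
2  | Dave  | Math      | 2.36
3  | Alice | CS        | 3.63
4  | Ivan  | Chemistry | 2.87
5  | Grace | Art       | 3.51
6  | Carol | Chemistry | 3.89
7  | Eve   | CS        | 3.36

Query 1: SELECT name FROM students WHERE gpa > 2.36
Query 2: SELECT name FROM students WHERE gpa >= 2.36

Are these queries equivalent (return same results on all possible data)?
No, not equivalent

Query 1 returns: [('Alice',), ('Ivan',), ('Grace',), ('Carol',), ('Eve',)]
Query 2 returns: [('Dave',), ('Alice',), ('Ivan',), ('Grace',), ('Carol',), ('Eve',)]

Reason: > vs >= gives different results when gpa = 2.36 exists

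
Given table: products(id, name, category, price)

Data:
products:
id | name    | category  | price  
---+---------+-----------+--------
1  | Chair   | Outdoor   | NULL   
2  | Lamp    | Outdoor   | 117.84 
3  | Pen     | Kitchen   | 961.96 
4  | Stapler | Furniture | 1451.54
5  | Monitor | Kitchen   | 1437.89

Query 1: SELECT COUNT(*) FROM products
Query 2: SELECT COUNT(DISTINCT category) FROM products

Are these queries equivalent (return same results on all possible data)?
No, not equivalent

Query 1 returns: [(5,)]
Query 2 returns: [(3,)]

Reason: COUNT(*) counts rows, COUNT(DISTINCT category) counts unique categorys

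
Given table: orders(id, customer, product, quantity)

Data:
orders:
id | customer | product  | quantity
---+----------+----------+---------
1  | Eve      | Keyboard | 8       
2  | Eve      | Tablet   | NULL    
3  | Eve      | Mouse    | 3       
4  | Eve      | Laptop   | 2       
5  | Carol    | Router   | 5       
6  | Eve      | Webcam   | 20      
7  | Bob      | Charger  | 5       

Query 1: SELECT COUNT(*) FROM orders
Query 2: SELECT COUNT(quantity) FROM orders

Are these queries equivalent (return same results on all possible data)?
No, not equivalent

Query 1 returns: [(7,)]
Query 2 returns: [(6,)]

Reason: COUNT(*) includes NULLs, COUNT(column) excludes them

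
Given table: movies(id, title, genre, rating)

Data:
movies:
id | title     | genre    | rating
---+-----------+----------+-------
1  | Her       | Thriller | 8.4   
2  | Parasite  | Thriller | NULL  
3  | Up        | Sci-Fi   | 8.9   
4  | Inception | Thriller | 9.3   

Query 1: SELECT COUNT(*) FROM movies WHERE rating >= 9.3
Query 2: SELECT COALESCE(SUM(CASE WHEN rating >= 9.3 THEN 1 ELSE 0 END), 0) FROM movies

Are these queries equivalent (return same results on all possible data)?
Yes, equivalent

Both queries return: [(1,)]

Reason: COUNT with WHERE vs conditional SUM (COALESCE handles empty-table NULL)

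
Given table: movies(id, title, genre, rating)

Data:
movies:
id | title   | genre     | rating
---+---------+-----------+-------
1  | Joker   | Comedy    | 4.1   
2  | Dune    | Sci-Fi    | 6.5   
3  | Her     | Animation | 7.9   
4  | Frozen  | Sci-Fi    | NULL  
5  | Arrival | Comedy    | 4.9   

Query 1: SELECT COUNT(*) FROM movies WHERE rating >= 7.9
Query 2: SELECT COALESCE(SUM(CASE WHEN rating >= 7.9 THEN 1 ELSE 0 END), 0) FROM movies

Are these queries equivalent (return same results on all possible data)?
Yes, equivalent

Both queries return: [(1,)]

Reason: COUNT with WHERE vs conditional SUM (COALESCE handles empty-table NULL)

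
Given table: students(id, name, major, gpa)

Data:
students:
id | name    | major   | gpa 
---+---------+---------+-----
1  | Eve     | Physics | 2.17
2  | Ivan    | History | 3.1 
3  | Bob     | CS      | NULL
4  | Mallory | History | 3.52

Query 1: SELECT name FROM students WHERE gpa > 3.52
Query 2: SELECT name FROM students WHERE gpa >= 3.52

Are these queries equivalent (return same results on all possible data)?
No, not equivalent

Query 1 returns: []
Query 2 returns: [('Mallory',)]

Reason: > vs >= gives different results when gpa = 3.52 exists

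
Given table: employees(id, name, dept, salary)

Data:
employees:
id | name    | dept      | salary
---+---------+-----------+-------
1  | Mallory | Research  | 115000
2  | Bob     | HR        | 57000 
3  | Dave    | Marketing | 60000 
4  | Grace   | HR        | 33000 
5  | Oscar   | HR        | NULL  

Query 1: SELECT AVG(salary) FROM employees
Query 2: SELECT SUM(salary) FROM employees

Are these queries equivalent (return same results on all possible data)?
No, not equivalent

Query 1 returns: [(66250.0,)]
Query 2 returns: [(265000,)]

Reason: AVG vs SUM give different aggregate values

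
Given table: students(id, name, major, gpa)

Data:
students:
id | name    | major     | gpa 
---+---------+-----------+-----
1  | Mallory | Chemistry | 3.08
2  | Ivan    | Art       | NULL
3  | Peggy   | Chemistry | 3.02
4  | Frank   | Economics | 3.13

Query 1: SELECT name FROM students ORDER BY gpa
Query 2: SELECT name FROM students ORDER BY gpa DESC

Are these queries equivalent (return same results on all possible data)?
No, not equivalent

Query 1 returns: [('Ivan',), ('Peggy',), ('Mallory',), ('Frank',)]
Query 2 returns: [('Frank',), ('Mallory',), ('Peggy',), ('Ivan',)]

Reason: ASC vs DESC gives opposite ordering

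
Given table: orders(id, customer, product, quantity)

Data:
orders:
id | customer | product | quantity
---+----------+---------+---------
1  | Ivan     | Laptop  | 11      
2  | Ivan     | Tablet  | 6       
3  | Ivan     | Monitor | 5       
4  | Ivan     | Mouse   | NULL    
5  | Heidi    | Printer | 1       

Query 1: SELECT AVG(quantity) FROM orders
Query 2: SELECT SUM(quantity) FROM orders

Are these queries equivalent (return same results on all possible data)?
No, not equivalent

Query 1 returns: [(5.75,)]
Query 2 returns: [(23,)]

Reason: AVG vs SUM give different aggregate values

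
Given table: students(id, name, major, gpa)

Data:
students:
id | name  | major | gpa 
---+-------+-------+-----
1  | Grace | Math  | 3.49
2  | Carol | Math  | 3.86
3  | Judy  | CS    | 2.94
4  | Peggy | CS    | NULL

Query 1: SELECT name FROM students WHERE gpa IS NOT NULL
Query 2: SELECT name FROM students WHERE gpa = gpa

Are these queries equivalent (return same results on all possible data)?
Yes, equivalent

Both queries return: [('Carol',), ('Grace',), ('Judy',)]

Reason: IS NOT NULL vs self-equality (both exclude NULLs)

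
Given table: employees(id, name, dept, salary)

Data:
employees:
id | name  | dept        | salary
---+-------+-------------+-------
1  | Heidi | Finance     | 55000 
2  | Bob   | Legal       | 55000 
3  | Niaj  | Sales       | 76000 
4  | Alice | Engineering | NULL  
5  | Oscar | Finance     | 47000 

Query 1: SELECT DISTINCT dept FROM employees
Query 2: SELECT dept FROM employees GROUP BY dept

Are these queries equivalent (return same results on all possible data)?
Yes, equivalent

Both queries return: [('Engineering',), ('Finance',), ('Legal',), ('Sales',)]

Reason: Both get unique depts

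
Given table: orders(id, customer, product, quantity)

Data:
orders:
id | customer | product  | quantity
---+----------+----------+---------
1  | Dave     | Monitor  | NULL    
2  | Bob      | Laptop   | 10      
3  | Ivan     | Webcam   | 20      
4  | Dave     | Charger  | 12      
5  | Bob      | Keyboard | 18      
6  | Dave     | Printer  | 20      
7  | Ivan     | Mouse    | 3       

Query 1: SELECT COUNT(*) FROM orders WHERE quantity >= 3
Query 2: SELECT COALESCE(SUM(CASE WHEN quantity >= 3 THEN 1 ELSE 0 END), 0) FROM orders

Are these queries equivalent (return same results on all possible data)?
Yes, equivalent

Both queries return: [(6,)]

Reason: COUNT with WHERE vs conditional SUM (COALESCE handles empty-table NULL)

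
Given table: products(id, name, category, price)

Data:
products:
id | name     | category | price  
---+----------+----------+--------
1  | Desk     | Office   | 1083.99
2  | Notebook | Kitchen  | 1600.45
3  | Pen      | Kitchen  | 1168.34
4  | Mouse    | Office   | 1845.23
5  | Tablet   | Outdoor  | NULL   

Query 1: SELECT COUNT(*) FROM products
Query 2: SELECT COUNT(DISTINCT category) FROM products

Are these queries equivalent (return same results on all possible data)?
No, not equivalent

Query 1 returns: [(5,)]
Query 2 returns: [(3,)]

Reason: COUNT(*) counts rows, COUNT(DISTINCT category) counts unique categorys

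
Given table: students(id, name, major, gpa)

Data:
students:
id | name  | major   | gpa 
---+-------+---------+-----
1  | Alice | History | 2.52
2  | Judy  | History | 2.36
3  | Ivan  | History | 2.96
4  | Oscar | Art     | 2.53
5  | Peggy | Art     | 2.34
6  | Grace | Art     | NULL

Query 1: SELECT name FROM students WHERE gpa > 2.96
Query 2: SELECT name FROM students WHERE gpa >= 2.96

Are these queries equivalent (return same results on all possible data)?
No, not equivalent

Query 1 returns: []
Query 2 returns: [('Ivan',)]

Reason: > vs >= gives different results when gpa = 2.96 exists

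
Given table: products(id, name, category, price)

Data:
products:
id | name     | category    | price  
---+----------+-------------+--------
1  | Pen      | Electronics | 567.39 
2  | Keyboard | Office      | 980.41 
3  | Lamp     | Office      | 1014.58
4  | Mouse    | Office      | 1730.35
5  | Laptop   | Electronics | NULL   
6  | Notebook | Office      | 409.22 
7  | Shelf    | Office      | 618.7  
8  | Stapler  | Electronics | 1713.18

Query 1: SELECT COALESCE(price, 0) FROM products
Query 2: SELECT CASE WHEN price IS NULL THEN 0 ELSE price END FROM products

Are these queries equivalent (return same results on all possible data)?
Yes, equivalent

Both queries return: [(0,), (409.22,), (567.39,), (618.7,), (980.41,), (1014.58,), (1713.18,), (1730.35,)]

Reason: COALESCE vs CASE for NULL handling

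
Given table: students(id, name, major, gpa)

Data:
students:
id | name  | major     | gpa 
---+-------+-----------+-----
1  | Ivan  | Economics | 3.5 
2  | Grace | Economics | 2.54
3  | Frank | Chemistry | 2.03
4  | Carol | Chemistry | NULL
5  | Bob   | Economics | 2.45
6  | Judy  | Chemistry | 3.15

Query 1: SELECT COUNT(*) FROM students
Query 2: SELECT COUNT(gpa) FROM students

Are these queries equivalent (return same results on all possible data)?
No, not equivalent

Query 1 returns: [(6,)]
Query 2 returns: [(5,)]

Reason: COUNT(*) includes NULLs, COUNT(column) excludes them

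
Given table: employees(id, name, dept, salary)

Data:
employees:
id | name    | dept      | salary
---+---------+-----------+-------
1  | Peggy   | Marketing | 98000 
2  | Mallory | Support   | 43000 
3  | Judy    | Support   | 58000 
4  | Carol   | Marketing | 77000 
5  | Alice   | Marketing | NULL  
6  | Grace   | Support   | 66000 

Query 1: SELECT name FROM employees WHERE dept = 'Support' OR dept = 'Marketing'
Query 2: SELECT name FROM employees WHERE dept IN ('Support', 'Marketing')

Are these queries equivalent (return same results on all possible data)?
Yes, equivalent

Both queries return: [('Alice',), ('Carol',), ('Grace',), ('Judy',), ('Mallory',), ('Peggy',)]

Reason: OR vs IN are equivalent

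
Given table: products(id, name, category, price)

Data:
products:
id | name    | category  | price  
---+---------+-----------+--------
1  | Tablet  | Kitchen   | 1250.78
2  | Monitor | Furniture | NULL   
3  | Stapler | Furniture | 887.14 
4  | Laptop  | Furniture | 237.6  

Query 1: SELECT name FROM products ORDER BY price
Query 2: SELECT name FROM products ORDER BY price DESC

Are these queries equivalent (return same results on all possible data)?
No, not equivalent

Query 1 returns: [('Monitor',), ('Laptop',), ('Stapler',), ('Tablet',)]
Query 2 returns: [('Tablet',), ('Stapler',), ('Laptop',), ('Monitor',)]

Reason: ASC vs DESC gives opposite ordering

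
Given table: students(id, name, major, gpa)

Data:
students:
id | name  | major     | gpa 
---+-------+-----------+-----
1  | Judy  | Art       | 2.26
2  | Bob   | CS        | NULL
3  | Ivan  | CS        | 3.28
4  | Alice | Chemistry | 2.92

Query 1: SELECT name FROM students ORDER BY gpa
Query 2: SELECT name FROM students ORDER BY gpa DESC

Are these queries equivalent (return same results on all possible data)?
No, not equivalent

Query 1 returns: [('Bob',), ('Judy',), ('Alice',), ('Ivan',)]
Query 2 returns: [('Ivan',), ('Alice',), ('Judy',), ('Bob',)]

Reason: ASC vs DESC gives opposite ordering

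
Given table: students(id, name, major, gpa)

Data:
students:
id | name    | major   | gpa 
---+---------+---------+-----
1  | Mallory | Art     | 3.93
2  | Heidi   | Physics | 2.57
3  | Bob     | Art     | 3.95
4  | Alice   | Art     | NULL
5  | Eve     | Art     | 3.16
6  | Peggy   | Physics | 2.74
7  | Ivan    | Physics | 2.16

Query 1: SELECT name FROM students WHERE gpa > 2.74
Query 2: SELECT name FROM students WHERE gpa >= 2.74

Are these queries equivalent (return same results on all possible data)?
No, not equivalent

Query 1 returns: [('Mallory',), ('Bob',), ('Eve',)]
Query 2 returns: [('Mallory',), ('Bob',), ('Eve',), ('Peggy',)]

Reason: > vs >= gives different results when gpa = 2.74 exists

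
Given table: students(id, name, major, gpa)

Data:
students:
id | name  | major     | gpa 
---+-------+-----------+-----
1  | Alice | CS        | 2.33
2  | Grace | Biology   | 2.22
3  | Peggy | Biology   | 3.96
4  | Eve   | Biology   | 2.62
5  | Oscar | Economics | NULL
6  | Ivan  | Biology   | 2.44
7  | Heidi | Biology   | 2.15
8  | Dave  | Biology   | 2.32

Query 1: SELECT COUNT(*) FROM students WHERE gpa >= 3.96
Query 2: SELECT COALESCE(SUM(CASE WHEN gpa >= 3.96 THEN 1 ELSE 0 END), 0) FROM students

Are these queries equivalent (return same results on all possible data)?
Yes, equivalent

Both queries return: [(1,)]

Reason: COUNT with WHERE vs conditional SUM (COALESCE handles empty-table NULL)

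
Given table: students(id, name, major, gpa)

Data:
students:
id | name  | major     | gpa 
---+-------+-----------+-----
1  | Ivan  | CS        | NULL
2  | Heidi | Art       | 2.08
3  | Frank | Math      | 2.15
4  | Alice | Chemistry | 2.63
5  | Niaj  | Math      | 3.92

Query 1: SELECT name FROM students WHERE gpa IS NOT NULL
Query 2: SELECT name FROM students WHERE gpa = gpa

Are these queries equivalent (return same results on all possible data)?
Yes, equivalent

Both queries return: [('Alice',), ('Frank',), ('Heidi',), ('Niaj',)]

Reason: IS NOT NULL vs self-equality (both exclude NULLs)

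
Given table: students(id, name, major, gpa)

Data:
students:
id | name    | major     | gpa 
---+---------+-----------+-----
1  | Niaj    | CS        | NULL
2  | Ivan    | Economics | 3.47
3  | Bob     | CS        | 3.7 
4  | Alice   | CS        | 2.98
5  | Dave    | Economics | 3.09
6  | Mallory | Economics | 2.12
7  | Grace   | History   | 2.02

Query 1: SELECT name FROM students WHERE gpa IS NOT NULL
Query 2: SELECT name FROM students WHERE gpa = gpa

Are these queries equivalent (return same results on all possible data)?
Yes, equivalent

Both queries return: [('Alice',), ('Bob',), ('Dave',), ('Grace',), ('Ivan',), ('Mallory',)]

Reason: IS NOT NULL vs self-equality (both exclude NULLs)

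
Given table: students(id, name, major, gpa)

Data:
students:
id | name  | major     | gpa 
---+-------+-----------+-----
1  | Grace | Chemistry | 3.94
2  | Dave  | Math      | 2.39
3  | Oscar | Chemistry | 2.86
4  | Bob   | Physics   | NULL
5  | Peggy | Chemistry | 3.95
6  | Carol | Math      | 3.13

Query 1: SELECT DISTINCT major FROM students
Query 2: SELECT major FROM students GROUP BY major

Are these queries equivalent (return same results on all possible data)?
Yes, equivalent

Both queries return: [('Chemistry',), ('Math',), ('Physics',)]

Reason: Both get unique majors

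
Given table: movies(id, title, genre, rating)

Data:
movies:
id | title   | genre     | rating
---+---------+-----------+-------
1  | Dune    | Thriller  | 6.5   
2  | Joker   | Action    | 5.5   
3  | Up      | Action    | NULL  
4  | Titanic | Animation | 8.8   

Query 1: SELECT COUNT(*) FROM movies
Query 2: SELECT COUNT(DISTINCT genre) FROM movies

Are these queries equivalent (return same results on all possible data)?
No, not equivalent

Query 1 returns: [(4,)]
Query 2 returns: [(3,)]

Reason: COUNT(*) counts rows, COUNT(DISTINCT genre) counts unique genres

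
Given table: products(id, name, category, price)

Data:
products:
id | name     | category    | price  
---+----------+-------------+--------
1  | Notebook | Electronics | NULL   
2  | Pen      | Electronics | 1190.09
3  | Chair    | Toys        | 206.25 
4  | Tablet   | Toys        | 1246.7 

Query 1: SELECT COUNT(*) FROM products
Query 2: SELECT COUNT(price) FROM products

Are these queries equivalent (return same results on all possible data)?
No, not equivalent

Query 1 returns: [(4,)]
Query 2 returns: [(3,)]

Reason: COUNT(*) includes NULLs, COUNT(column) excludes them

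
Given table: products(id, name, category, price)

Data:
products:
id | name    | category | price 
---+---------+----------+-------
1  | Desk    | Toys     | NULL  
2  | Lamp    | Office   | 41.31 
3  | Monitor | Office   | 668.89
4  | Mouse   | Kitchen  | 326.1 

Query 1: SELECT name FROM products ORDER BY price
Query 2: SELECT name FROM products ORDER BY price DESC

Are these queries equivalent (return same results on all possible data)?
No, not equivalent

Query 1 returns: [('Desk',), ('Lamp',), ('Mouse',), ('Monitor',)]
Query 2 returns: [('Monitor',), ('Mouse',), ('Lamp',), ('Desk',)]

Reason: ASC vs DESC gives opposite ordering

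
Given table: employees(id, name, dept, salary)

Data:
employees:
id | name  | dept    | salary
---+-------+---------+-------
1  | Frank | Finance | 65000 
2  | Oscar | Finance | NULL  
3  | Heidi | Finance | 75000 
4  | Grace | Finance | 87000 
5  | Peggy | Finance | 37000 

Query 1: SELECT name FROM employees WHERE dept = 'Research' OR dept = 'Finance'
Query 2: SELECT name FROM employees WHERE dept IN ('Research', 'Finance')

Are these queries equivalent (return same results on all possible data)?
Yes, equivalent

Both queries return: [('Frank',), ('Grace',), ('Heidi',), ('Oscar',), ('Peggy',)]

Reason: OR vs IN are equivalent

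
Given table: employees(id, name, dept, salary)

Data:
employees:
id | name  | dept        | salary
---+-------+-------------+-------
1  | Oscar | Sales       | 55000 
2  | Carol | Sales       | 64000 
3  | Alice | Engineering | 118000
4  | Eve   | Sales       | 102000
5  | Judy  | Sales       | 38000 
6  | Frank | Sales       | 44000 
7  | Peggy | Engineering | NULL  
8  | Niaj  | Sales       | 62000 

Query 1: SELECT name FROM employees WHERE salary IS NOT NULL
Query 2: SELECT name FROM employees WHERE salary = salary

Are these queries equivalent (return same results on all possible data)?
Yes, equivalent

Both queries return: [('Alice',), ('Carol',), ('Eve',), ('Frank',), ('Judy',), ('Niaj',), ('Oscar',)]

Reason: IS NOT NULL vs self-equality (both exclude NULLs)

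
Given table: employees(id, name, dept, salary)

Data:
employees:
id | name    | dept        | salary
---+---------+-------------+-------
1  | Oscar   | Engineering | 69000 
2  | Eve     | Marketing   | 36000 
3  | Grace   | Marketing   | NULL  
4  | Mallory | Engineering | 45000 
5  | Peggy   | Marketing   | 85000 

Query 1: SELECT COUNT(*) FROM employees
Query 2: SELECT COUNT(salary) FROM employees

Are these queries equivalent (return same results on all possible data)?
No, not equivalent

Query 1 returns: [(5,)]
Query 2 returns: [(4,)]

Reason: COUNT(*) includes NULLs, COUNT(column) excludes them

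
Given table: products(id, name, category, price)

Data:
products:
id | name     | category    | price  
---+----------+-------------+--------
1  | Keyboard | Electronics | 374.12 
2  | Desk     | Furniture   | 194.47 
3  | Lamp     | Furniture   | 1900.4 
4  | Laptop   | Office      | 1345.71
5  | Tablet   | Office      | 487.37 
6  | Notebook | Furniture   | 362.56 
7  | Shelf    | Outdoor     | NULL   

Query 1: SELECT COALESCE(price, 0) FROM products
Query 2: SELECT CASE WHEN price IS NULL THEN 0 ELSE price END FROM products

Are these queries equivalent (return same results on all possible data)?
Yes, equivalent

Both queries return: [(0,), (194.47,), (362.56,), (374.12,), (487.37,), (1345.71,), (1900.4,)]

Reason: COALESCE vs CASE for NULL handling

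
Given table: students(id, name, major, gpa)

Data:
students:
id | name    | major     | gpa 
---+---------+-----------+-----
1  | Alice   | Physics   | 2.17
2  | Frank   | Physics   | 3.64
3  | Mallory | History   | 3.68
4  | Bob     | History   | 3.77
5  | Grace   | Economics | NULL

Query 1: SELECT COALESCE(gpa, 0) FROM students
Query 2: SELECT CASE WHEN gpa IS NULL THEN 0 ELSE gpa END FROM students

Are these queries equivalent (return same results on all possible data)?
Yes, equivalent

Both queries return: [(0,), (2.17,), (3.64,), (3.68,), (3.77,)]

Reason: COALESCE vs CASE for NULL handling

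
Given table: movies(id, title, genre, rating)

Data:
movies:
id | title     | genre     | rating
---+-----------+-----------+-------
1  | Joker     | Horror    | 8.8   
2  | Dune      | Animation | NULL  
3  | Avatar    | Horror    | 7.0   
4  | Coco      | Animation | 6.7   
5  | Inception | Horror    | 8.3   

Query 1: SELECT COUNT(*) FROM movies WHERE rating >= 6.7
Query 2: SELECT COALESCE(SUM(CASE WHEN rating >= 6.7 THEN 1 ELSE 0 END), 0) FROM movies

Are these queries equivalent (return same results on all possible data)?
Yes, equivalent

Both queries return: [(4,)]

Reason: COUNT with WHERE vs conditional SUM (COALESCE handles empty-table NULL)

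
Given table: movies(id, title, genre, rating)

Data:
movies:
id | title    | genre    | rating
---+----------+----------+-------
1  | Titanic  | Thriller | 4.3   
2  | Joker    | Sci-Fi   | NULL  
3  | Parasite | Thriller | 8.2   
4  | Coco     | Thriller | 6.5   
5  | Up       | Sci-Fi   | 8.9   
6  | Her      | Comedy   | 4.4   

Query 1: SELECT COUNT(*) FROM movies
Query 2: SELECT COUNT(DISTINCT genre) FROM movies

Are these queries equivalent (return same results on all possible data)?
No, not equivalent

Query 1 returns: [(6,)]
Query 2 returns: [(3,)]

Reason: COUNT(*) counts rows, COUNT(DISTINCT genre) counts unique genres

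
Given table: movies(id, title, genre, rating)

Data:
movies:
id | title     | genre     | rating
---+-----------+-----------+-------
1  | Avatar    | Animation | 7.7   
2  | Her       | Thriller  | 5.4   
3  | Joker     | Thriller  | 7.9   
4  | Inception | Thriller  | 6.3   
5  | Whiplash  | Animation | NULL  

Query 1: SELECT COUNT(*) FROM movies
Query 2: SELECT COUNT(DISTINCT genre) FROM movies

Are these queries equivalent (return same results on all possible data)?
No, not equivalent

Query 1 returns: [(5,)]
Query 2 returns: [(2,)]

Reason: COUNT(*) counts rows, COUNT(DISTINCT genre) counts unique genres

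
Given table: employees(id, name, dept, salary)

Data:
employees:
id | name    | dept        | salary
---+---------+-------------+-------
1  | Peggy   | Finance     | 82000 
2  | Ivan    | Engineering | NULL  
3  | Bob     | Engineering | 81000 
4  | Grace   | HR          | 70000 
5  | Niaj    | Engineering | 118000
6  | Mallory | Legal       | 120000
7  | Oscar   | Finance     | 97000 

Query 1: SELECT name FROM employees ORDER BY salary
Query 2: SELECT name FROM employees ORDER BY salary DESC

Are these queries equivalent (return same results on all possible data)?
No, not equivalent

Query 1 returns: [('Ivan',), ('Grace',), ('Bob',), ('Peggy',), ('Oscar',), ('Niaj',), ('Mallory',)]
Query 2 returns: [('Mallory',), ('Niaj',), ('Oscar',), ('Peggy',), ('Bob',), ('Grace',), ('Ivan',)]

Reason: ASC vs DESC gives opposite ordering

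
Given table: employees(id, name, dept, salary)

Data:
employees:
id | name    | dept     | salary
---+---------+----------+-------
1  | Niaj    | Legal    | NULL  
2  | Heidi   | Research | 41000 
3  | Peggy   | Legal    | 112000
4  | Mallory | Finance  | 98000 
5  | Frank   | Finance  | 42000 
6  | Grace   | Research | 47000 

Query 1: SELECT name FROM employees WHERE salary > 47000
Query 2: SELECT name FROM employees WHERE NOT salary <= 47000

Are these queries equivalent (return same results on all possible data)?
Yes, equivalent

Both queries return: [('Mallory',), ('Peggy',)]

Reason: Both filter salary > 47000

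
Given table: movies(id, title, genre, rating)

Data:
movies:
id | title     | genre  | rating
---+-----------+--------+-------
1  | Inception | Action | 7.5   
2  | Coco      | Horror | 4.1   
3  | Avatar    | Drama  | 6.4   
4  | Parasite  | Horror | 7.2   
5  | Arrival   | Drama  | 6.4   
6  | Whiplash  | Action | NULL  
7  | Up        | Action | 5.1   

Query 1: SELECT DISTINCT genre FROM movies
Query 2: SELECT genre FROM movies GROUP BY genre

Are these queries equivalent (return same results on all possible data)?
Yes, equivalent

Both queries return: [('Action',), ('Drama',), ('Horror',)]

Reason: Both get unique genres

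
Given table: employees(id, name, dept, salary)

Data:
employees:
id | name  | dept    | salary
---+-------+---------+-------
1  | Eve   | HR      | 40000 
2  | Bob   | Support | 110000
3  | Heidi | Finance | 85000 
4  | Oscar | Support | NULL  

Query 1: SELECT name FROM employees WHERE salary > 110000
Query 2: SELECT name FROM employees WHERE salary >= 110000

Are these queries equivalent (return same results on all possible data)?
No, not equivalent

Query 1 returns: []
Query 2 returns: [('Bob',)]

Reason: > vs >= gives different results when salary = 110000 exists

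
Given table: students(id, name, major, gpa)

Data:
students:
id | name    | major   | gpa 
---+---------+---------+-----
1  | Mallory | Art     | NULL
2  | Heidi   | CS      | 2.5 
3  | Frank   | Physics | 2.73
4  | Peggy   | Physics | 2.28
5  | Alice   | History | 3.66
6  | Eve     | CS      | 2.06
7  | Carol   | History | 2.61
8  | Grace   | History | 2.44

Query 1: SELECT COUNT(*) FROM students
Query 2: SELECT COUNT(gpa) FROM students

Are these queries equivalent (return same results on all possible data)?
No, not equivalent

Query 1 returns: [(8,)]
Query 2 returns: [(7,)]

Reason: COUNT(*) includes NULLs, COUNT(column) excludes them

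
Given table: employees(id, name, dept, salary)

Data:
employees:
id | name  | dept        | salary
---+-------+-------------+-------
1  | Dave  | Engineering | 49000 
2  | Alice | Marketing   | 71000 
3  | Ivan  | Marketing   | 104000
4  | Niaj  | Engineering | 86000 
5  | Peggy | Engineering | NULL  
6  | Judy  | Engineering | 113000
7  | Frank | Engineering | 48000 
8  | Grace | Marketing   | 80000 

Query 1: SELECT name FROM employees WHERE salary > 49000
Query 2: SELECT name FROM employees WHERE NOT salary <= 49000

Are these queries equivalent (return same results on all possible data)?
Yes, equivalent

Both queries return: [('Alice',), ('Grace',), ('Ivan',), ('Judy',), ('Niaj',)]

Reason: Both filter salary > 49000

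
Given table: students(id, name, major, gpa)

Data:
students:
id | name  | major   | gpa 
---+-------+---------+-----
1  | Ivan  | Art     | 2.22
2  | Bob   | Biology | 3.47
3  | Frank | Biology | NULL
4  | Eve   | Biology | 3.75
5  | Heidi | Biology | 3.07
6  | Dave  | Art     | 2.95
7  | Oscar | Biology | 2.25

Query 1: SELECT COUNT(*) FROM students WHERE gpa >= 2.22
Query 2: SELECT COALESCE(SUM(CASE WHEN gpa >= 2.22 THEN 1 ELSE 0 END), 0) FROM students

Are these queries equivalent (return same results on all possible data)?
Yes, equivalent

Both queries return: [(6,)]

Reason: COUNT with WHERE vs conditional SUM (COALESCE handles empty-table NULL)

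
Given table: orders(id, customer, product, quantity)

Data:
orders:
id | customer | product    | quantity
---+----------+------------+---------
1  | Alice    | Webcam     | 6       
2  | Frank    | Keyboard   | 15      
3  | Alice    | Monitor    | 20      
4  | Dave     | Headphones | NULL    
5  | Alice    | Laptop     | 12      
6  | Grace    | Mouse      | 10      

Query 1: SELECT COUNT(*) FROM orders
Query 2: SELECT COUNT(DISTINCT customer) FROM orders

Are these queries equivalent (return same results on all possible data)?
No, not equivalent

Query 1 returns: [(6,)]
Query 2 returns: [(4,)]

Reason: COUNT(*) counts rows, COUNT(DISTINCT customer) counts unique customers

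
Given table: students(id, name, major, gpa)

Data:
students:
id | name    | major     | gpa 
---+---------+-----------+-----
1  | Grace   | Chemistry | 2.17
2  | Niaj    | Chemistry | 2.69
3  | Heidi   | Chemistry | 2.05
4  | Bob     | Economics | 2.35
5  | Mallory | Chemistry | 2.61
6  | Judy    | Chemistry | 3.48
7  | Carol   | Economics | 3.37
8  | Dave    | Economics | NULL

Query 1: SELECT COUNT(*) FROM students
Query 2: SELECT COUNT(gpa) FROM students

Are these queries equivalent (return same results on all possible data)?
No, not equivalent

Query 1 returns: [(8,)]
Query 2 returns: [(7,)]

Reason: COUNT(*) includes NULLs, COUNT(column) excludes them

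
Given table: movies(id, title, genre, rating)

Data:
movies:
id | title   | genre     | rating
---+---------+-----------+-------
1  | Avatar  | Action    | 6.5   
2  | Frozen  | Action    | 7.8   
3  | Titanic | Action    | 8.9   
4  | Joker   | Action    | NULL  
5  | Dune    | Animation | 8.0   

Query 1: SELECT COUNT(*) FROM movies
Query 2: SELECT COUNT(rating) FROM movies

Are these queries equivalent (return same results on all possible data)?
No, not equivalent

Query 1 returns: [(5,)]
Query 2 returns: [(4,)]

Reason: COUNT(*) includes NULLs, COUNT(column) excludes them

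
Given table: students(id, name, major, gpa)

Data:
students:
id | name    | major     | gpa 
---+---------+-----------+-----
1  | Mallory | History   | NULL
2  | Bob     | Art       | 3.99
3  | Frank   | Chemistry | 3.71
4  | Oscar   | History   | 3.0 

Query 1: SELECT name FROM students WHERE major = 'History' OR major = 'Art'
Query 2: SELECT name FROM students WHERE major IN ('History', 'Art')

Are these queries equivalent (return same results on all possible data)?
Yes, equivalent

Both queries return: [('Bob',), ('Mallory',), ('Oscar',)]

Reason: OR vs IN are equivalent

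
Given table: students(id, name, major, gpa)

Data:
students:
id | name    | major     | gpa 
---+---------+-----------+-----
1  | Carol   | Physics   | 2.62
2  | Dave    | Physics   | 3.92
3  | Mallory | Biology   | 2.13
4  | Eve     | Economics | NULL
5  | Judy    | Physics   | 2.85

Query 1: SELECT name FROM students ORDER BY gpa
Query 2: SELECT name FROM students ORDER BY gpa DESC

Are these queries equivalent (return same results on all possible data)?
No, not equivalent

Query 1 returns: [('Eve',), ('Mallory',), ('Carol',), ('Judy',), ('Dave',)]
Query 2 returns: [('Dave',), ('Judy',), ('Carol',), ('Mallory',), ('Eve',)]

Reason: ASC vs DESC gives opposite ordering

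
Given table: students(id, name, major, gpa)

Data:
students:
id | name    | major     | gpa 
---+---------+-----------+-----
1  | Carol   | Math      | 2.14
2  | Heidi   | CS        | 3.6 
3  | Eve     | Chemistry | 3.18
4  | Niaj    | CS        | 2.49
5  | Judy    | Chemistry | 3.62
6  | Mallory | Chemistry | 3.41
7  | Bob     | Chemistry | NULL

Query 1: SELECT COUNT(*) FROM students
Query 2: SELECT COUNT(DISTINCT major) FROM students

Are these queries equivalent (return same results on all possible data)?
No, not equivalent

Query 1 returns: [(7,)]
Query 2 returns: [(3,)]

Reason: COUNT(*) counts rows, COUNT(DISTINCT major) counts unique majors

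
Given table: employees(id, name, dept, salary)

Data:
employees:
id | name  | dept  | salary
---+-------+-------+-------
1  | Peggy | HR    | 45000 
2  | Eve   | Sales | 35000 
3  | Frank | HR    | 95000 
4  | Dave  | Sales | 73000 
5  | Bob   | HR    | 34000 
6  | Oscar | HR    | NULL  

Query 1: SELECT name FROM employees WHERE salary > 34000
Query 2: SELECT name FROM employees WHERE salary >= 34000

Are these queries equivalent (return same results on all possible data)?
No, not equivalent

Query 1 returns: [('Peggy',), ('Eve',), ('Frank',), ('Dave',)]
Query 2 returns: [('Peggy',), ('Eve',), ('Frank',), ('Dave',), ('Bob',)]

Reason: > vs >= gives different results when salary = 34000 exists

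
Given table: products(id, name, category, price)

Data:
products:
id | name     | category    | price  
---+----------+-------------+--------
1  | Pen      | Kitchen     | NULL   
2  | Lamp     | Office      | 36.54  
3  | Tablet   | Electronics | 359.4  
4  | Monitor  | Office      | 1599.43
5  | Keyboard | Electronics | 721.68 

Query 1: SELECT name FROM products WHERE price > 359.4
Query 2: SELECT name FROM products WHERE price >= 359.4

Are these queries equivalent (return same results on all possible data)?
No, not equivalent

Query 1 returns: [('Monitor',), ('Keyboard',)]
Query 2 returns: [('Tablet',), ('Monitor',), ('Keyboard',)]

Reason: > vs >= gives different results when price = 359.4 exists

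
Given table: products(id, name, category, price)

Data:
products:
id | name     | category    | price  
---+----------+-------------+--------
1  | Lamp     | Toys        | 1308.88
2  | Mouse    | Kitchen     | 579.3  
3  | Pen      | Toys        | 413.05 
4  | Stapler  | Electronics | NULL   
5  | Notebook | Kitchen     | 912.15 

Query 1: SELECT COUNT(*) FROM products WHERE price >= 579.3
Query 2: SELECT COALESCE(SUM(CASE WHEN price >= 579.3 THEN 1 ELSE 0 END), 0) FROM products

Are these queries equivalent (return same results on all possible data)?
Yes, equivalent

Both queries return: [(3,)]

Reason: COUNT with WHERE vs conditional SUM (COALESCE handles empty-table NULL)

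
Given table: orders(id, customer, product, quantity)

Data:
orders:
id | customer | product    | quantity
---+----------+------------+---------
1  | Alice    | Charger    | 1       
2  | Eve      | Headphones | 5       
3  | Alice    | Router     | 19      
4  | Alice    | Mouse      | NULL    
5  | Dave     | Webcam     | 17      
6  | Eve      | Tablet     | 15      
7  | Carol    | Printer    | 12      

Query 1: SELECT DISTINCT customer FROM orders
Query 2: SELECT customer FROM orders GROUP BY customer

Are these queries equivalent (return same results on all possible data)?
Yes, equivalent

Both queries return: [('Alice',), ('Carol',), ('Dave',), ('Eve',)]

Reason: Both get unique customers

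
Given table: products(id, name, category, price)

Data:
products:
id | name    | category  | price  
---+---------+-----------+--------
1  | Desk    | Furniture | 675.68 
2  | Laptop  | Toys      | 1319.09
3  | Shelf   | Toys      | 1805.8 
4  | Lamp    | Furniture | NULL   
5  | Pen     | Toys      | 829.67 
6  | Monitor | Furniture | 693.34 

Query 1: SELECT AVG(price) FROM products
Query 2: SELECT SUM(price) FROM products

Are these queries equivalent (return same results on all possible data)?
No, not equivalent

Query 1 returns: [(1064.716,)]
Query 2 returns: [(5323.58,)]

Reason: AVG vs SUM give different aggregate values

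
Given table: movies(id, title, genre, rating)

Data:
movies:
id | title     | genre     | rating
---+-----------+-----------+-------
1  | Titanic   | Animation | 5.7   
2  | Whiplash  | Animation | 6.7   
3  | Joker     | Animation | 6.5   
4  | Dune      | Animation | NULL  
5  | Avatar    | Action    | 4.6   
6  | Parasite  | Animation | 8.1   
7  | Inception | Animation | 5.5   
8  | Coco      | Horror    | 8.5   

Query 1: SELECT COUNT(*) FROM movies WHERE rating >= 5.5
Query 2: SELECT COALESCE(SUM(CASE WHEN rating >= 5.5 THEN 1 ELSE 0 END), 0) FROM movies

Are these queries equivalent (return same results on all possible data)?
Yes, equivalent

Both queries return: [(6,)]

Reason: COUNT with WHERE vs conditional SUM (COALESCE handles empty-table NULL)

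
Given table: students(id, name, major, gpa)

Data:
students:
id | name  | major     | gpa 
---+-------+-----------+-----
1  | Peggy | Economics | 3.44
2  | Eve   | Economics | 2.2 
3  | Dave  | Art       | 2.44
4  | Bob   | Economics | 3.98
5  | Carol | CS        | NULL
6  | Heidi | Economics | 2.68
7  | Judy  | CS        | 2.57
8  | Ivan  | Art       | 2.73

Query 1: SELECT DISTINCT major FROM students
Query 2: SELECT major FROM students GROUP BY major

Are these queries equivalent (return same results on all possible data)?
Yes, equivalent

Both queries return: [('Art',), ('CS',), ('Economics',)]

Reason: Both get unique majors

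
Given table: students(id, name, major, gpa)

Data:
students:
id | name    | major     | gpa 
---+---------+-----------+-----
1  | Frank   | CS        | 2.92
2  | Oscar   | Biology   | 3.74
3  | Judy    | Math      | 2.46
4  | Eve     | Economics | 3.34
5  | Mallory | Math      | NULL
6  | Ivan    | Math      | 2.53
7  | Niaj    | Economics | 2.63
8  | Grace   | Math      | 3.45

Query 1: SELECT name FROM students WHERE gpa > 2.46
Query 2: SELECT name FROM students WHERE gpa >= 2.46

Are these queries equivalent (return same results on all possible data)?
No, not equivalent

Query 1 returns: [('Frank',), ('Oscar',), ('Eve',), ('Ivan',), ('Niaj',), ('Grace',)]
Query 2 returns: [('Frank',), ('Oscar',), ('Judy',), ('Eve',), ('Ivan',), ('Niaj',), ('Grace',)]

Reason: > vs >= gives different results when gpa = 2.46 exists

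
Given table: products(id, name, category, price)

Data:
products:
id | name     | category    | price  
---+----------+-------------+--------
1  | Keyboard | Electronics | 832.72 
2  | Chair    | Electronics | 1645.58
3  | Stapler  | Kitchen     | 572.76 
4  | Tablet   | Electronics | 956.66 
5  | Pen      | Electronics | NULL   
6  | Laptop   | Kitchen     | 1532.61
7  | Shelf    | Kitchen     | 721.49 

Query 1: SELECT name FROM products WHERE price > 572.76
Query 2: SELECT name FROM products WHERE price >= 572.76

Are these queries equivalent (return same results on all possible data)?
No, not equivalent

Query 1 returns: [('Keyboard',), ('Chair',), ('Tablet',), ('Laptop',), ('Shelf',)]
Query 2 returns: [('Keyboard',), ('Chair',), ('Stapler',), ('Tablet',), ('Laptop',), ('Shelf',)]

Reason: > vs >= gives different results when price = 572.76 exists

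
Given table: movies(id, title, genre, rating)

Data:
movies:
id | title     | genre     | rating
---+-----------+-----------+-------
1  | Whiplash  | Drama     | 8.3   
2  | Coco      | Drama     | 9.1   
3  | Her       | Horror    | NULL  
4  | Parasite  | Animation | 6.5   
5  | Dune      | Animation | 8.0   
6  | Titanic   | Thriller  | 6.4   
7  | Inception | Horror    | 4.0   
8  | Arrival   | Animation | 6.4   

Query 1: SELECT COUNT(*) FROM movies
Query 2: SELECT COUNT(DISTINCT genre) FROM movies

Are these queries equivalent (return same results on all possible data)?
No, not equivalent

Query 1 returns: [(8,)]
Query 2 returns: [(4,)]

Reason: COUNT(*) counts rows, COUNT(DISTINCT genre) counts unique genres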